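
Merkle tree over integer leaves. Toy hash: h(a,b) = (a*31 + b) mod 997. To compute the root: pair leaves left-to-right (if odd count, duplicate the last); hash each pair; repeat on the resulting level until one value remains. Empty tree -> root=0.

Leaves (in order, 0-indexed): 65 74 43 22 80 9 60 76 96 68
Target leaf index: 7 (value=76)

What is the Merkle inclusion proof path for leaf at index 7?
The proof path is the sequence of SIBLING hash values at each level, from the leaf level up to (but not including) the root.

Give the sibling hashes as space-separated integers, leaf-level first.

L0 (leaves): [65, 74, 43, 22, 80, 9, 60, 76, 96, 68], target index=7
L1: h(65,74)=(65*31+74)%997=95 [pair 0] h(43,22)=(43*31+22)%997=358 [pair 1] h(80,9)=(80*31+9)%997=495 [pair 2] h(60,76)=(60*31+76)%997=939 [pair 3] h(96,68)=(96*31+68)%997=53 [pair 4] -> [95, 358, 495, 939, 53]
  Sibling for proof at L0: 60
L2: h(95,358)=(95*31+358)%997=312 [pair 0] h(495,939)=(495*31+939)%997=332 [pair 1] h(53,53)=(53*31+53)%997=699 [pair 2] -> [312, 332, 699]
  Sibling for proof at L1: 495
L3: h(312,332)=(312*31+332)%997=34 [pair 0] h(699,699)=(699*31+699)%997=434 [pair 1] -> [34, 434]
  Sibling for proof at L2: 312
L4: h(34,434)=(34*31+434)%997=491 [pair 0] -> [491]
  Sibling for proof at L3: 434
Root: 491
Proof path (sibling hashes from leaf to root): [60, 495, 312, 434]

Answer: 60 495 312 434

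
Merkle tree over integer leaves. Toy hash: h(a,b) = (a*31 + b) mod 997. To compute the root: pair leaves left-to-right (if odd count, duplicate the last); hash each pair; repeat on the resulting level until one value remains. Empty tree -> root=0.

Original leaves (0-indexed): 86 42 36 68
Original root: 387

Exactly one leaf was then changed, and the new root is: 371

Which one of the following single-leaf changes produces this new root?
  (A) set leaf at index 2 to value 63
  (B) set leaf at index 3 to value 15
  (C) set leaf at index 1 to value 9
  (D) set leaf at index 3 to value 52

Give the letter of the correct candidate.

Answer: D

Derivation:
Original leaves: [86, 42, 36, 68]
Target new root: 371
Try each candidate change and compute the resulting root:
Candidate A: set leaf[2] = 63 -> leaves = [86, 42, 63, 68]
  L0: [86, 42, 63, 68]
  L1: h(86,42)=(86*31+42)%997=714 h(63,68)=(63*31+68)%997=27 -> [714, 27]
  L2: h(714,27)=(714*31+27)%997=227 -> [227]
  root = 227 != target 371
Candidate B: set leaf[3] = 15 -> leaves = [86, 42, 36, 15]
  L0: [86, 42, 36, 15]
  L1: h(86,42)=(86*31+42)%997=714 h(36,15)=(36*31+15)%997=134 -> [714, 134]
  L2: h(714,134)=(714*31+134)%997=334 -> [334]
  root = 334 != target 371
Candidate C: set leaf[1] = 9 -> leaves = [86, 9, 36, 68]
  L0: [86, 9, 36, 68]
  L1: h(86,9)=(86*31+9)%997=681 h(36,68)=(36*31+68)%997=187 -> [681, 187]
  L2: h(681,187)=(681*31+187)%997=361 -> [361]
  root = 361 != target 371
Candidate D: set leaf[3] = 52 -> leaves = [86, 42, 36, 52]
  L0: [86, 42, 36, 52]
  L1: h(86,42)=(86*31+42)%997=714 h(36,52)=(36*31+52)%997=171 -> [714, 171]
  L2: h(714,171)=(714*31+171)%997=371 -> [371]
  root = 371 == target 371  ** MATCH **
Candidate D produces the target root.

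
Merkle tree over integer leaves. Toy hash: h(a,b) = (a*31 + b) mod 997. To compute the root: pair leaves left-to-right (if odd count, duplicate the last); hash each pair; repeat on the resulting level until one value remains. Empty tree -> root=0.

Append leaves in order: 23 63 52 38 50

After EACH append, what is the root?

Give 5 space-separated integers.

After append 23 (leaves=[23]):
  L0: [23]
  root=23
After append 63 (leaves=[23, 63]):
  L0: [23, 63]
  L1: h(23,63)=(23*31+63)%997=776 -> [776]
  root=776
After append 52 (leaves=[23, 63, 52]):
  L0: [23, 63, 52]
  L1: h(23,63)=(23*31+63)%997=776 h(52,52)=(52*31+52)%997=667 -> [776, 667]
  L2: h(776,667)=(776*31+667)%997=795 -> [795]
  root=795
After append 38 (leaves=[23, 63, 52, 38]):
  L0: [23, 63, 52, 38]
  L1: h(23,63)=(23*31+63)%997=776 h(52,38)=(52*31+38)%997=653 -> [776, 653]
  L2: h(776,653)=(776*31+653)%997=781 -> [781]
  root=781
After append 50 (leaves=[23, 63, 52, 38, 50]):
  L0: [23, 63, 52, 38, 50]
  L1: h(23,63)=(23*31+63)%997=776 h(52,38)=(52*31+38)%997=653 h(50,50)=(50*31+50)%997=603 -> [776, 653, 603]
  L2: h(776,653)=(776*31+653)%997=781 h(603,603)=(603*31+603)%997=353 -> [781, 353]
  L3: h(781,353)=(781*31+353)%997=636 -> [636]
  root=636

Answer: 23 776 795 781 636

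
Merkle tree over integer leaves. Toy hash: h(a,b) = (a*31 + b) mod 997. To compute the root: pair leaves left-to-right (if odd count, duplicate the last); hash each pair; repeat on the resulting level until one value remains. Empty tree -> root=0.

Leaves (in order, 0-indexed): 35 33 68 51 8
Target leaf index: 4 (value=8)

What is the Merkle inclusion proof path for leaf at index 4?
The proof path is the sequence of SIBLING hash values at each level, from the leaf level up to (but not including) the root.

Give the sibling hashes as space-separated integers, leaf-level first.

L0 (leaves): [35, 33, 68, 51, 8], target index=4
L1: h(35,33)=(35*31+33)%997=121 [pair 0] h(68,51)=(68*31+51)%997=165 [pair 1] h(8,8)=(8*31+8)%997=256 [pair 2] -> [121, 165, 256]
  Sibling for proof at L0: 8
L2: h(121,165)=(121*31+165)%997=925 [pair 0] h(256,256)=(256*31+256)%997=216 [pair 1] -> [925, 216]
  Sibling for proof at L1: 256
L3: h(925,216)=(925*31+216)%997=975 [pair 0] -> [975]
  Sibling for proof at L2: 925
Root: 975
Proof path (sibling hashes from leaf to root): [8, 256, 925]

Answer: 8 256 925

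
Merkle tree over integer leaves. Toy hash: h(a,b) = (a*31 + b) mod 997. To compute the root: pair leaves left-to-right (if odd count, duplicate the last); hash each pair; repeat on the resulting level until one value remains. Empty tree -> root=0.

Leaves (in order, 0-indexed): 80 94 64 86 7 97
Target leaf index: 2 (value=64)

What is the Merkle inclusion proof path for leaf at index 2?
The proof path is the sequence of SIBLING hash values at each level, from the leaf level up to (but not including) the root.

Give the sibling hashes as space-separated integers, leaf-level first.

Answer: 86 580 78

Derivation:
L0 (leaves): [80, 94, 64, 86, 7, 97], target index=2
L1: h(80,94)=(80*31+94)%997=580 [pair 0] h(64,86)=(64*31+86)%997=76 [pair 1] h(7,97)=(7*31+97)%997=314 [pair 2] -> [580, 76, 314]
  Sibling for proof at L0: 86
L2: h(580,76)=(580*31+76)%997=110 [pair 0] h(314,314)=(314*31+314)%997=78 [pair 1] -> [110, 78]
  Sibling for proof at L1: 580
L3: h(110,78)=(110*31+78)%997=497 [pair 0] -> [497]
  Sibling for proof at L2: 78
Root: 497
Proof path (sibling hashes from leaf to root): [86, 580, 78]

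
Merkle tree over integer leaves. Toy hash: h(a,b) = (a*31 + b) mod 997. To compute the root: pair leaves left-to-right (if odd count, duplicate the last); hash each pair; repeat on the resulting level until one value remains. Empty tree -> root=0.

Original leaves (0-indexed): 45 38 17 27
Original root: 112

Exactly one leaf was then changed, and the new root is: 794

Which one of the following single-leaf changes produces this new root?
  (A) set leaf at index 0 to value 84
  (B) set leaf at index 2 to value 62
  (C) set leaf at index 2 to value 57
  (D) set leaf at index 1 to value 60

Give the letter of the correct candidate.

Answer: D

Derivation:
Original leaves: [45, 38, 17, 27]
Target new root: 794
Try each candidate change and compute the resulting root:
Candidate A: set leaf[0] = 84 -> leaves = [84, 38, 17, 27]
  L0: [84, 38, 17, 27]
  L1: h(84,38)=(84*31+38)%997=648 h(17,27)=(17*31+27)%997=554 -> [648, 554]
  L2: h(648,554)=(648*31+554)%997=702 -> [702]
  root = 702 != target 794
Candidate B: set leaf[2] = 62 -> leaves = [45, 38, 62, 27]
  L0: [45, 38, 62, 27]
  L1: h(45,38)=(45*31+38)%997=436 h(62,27)=(62*31+27)%997=952 -> [436, 952]
  L2: h(436,952)=(436*31+952)%997=510 -> [510]
  root = 510 != target 794
Candidate C: set leaf[2] = 57 -> leaves = [45, 38, 57, 27]
  L0: [45, 38, 57, 27]
  L1: h(45,38)=(45*31+38)%997=436 h(57,27)=(57*31+27)%997=797 -> [436, 797]
  L2: h(436,797)=(436*31+797)%997=355 -> [355]
  root = 355 != target 794
Candidate D: set leaf[1] = 60 -> leaves = [45, 60, 17, 27]
  L0: [45, 60, 17, 27]
  L1: h(45,60)=(45*31+60)%997=458 h(17,27)=(17*31+27)%997=554 -> [458, 554]
  L2: h(458,554)=(458*31+554)%997=794 -> [794]
  root = 794 == target 794  ** MATCH **
Candidate D produces the target root.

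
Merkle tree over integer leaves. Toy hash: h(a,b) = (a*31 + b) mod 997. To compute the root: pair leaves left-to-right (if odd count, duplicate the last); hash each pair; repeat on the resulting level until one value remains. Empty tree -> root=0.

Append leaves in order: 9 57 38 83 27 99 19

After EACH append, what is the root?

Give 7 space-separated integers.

After append 9 (leaves=[9]):
  L0: [9]
  root=9
After append 57 (leaves=[9, 57]):
  L0: [9, 57]
  L1: h(9,57)=(9*31+57)%997=336 -> [336]
  root=336
After append 38 (leaves=[9, 57, 38]):
  L0: [9, 57, 38]
  L1: h(9,57)=(9*31+57)%997=336 h(38,38)=(38*31+38)%997=219 -> [336, 219]
  L2: h(336,219)=(336*31+219)%997=665 -> [665]
  root=665
After append 83 (leaves=[9, 57, 38, 83]):
  L0: [9, 57, 38, 83]
  L1: h(9,57)=(9*31+57)%997=336 h(38,83)=(38*31+83)%997=264 -> [336, 264]
  L2: h(336,264)=(336*31+264)%997=710 -> [710]
  root=710
After append 27 (leaves=[9, 57, 38, 83, 27]):
  L0: [9, 57, 38, 83, 27]
  L1: h(9,57)=(9*31+57)%997=336 h(38,83)=(38*31+83)%997=264 h(27,27)=(27*31+27)%997=864 -> [336, 264, 864]
  L2: h(336,264)=(336*31+264)%997=710 h(864,864)=(864*31+864)%997=729 -> [710, 729]
  L3: h(710,729)=(710*31+729)%997=805 -> [805]
  root=805
After append 99 (leaves=[9, 57, 38, 83, 27, 99]):
  L0: [9, 57, 38, 83, 27, 99]
  L1: h(9,57)=(9*31+57)%997=336 h(38,83)=(38*31+83)%997=264 h(27,99)=(27*31+99)%997=936 -> [336, 264, 936]
  L2: h(336,264)=(336*31+264)%997=710 h(936,936)=(936*31+936)%997=42 -> [710, 42]
  L3: h(710,42)=(710*31+42)%997=118 -> [118]
  root=118
After append 19 (leaves=[9, 57, 38, 83, 27, 99, 19]):
  L0: [9, 57, 38, 83, 27, 99, 19]
  L1: h(9,57)=(9*31+57)%997=336 h(38,83)=(38*31+83)%997=264 h(27,99)=(27*31+99)%997=936 h(19,19)=(19*31+19)%997=608 -> [336, 264, 936, 608]
  L2: h(336,264)=(336*31+264)%997=710 h(936,608)=(936*31+608)%997=711 -> [710, 711]
  L3: h(710,711)=(710*31+711)%997=787 -> [787]
  root=787

Answer: 9 336 665 710 805 118 787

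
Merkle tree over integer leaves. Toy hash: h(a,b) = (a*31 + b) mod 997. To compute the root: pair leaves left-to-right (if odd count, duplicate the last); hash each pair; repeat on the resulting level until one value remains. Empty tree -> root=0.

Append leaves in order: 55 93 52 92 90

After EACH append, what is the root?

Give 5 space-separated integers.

Answer: 55 801 573 613 496

Derivation:
After append 55 (leaves=[55]):
  L0: [55]
  root=55
After append 93 (leaves=[55, 93]):
  L0: [55, 93]
  L1: h(55,93)=(55*31+93)%997=801 -> [801]
  root=801
After append 52 (leaves=[55, 93, 52]):
  L0: [55, 93, 52]
  L1: h(55,93)=(55*31+93)%997=801 h(52,52)=(52*31+52)%997=667 -> [801, 667]
  L2: h(801,667)=(801*31+667)%997=573 -> [573]
  root=573
After append 92 (leaves=[55, 93, 52, 92]):
  L0: [55, 93, 52, 92]
  L1: h(55,93)=(55*31+93)%997=801 h(52,92)=(52*31+92)%997=707 -> [801, 707]
  L2: h(801,707)=(801*31+707)%997=613 -> [613]
  root=613
After append 90 (leaves=[55, 93, 52, 92, 90]):
  L0: [55, 93, 52, 92, 90]
  L1: h(55,93)=(55*31+93)%997=801 h(52,92)=(52*31+92)%997=707 h(90,90)=(90*31+90)%997=886 -> [801, 707, 886]
  L2: h(801,707)=(801*31+707)%997=613 h(886,886)=(886*31+886)%997=436 -> [613, 436]
  L3: h(613,436)=(613*31+436)%997=496 -> [496]
  root=496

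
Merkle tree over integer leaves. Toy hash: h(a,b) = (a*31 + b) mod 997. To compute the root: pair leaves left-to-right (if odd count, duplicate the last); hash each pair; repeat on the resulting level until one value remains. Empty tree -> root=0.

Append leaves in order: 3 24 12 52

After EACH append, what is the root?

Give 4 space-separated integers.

After append 3 (leaves=[3]):
  L0: [3]
  root=3
After append 24 (leaves=[3, 24]):
  L0: [3, 24]
  L1: h(3,24)=(3*31+24)%997=117 -> [117]
  root=117
After append 12 (leaves=[3, 24, 12]):
  L0: [3, 24, 12]
  L1: h(3,24)=(3*31+24)%997=117 h(12,12)=(12*31+12)%997=384 -> [117, 384]
  L2: h(117,384)=(117*31+384)%997=23 -> [23]
  root=23
After append 52 (leaves=[3, 24, 12, 52]):
  L0: [3, 24, 12, 52]
  L1: h(3,24)=(3*31+24)%997=117 h(12,52)=(12*31+52)%997=424 -> [117, 424]
  L2: h(117,424)=(117*31+424)%997=63 -> [63]
  root=63

Answer: 3 117 23 63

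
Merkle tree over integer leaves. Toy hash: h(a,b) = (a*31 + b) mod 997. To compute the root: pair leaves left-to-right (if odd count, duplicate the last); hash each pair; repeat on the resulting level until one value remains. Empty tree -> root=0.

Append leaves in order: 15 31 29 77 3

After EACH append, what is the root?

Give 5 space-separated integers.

Answer: 15 496 352 400 517

Derivation:
After append 15 (leaves=[15]):
  L0: [15]
  root=15
After append 31 (leaves=[15, 31]):
  L0: [15, 31]
  L1: h(15,31)=(15*31+31)%997=496 -> [496]
  root=496
After append 29 (leaves=[15, 31, 29]):
  L0: [15, 31, 29]
  L1: h(15,31)=(15*31+31)%997=496 h(29,29)=(29*31+29)%997=928 -> [496, 928]
  L2: h(496,928)=(496*31+928)%997=352 -> [352]
  root=352
After append 77 (leaves=[15, 31, 29, 77]):
  L0: [15, 31, 29, 77]
  L1: h(15,31)=(15*31+31)%997=496 h(29,77)=(29*31+77)%997=976 -> [496, 976]
  L2: h(496,976)=(496*31+976)%997=400 -> [400]
  root=400
After append 3 (leaves=[15, 31, 29, 77, 3]):
  L0: [15, 31, 29, 77, 3]
  L1: h(15,31)=(15*31+31)%997=496 h(29,77)=(29*31+77)%997=976 h(3,3)=(3*31+3)%997=96 -> [496, 976, 96]
  L2: h(496,976)=(496*31+976)%997=400 h(96,96)=(96*31+96)%997=81 -> [400, 81]
  L3: h(400,81)=(400*31+81)%997=517 -> [517]
  root=517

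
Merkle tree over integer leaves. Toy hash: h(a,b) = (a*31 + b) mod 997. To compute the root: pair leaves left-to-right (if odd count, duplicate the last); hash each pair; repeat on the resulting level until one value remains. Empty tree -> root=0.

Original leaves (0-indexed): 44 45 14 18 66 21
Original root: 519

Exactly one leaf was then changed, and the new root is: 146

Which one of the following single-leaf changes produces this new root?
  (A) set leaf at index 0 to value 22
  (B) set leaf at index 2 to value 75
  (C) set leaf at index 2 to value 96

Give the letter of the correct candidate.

Original leaves: [44, 45, 14, 18, 66, 21]
Target new root: 146
Try each candidate change and compute the resulting root:
Candidate A: set leaf[0] = 22 -> leaves = [22, 45, 14, 18, 66, 21]
  L0: [22, 45, 14, 18, 66, 21]
  L1: h(22,45)=(22*31+45)%997=727 h(14,18)=(14*31+18)%997=452 h(66,21)=(66*31+21)%997=73 -> [727, 452, 73]
  L2: h(727,452)=(727*31+452)%997=58 h(73,73)=(73*31+73)%997=342 -> [58, 342]
  L3: h(58,342)=(58*31+342)%997=146 -> [146]
  root = 146 == target 146  ** MATCH **
Candidate B: set leaf[2] = 75 -> leaves = [44, 45, 75, 18, 66, 21]
  L0: [44, 45, 75, 18, 66, 21]
  L1: h(44,45)=(44*31+45)%997=412 h(75,18)=(75*31+18)%997=349 h(66,21)=(66*31+21)%997=73 -> [412, 349, 73]
  L2: h(412,349)=(412*31+349)%997=160 h(73,73)=(73*31+73)%997=342 -> [160, 342]
  L3: h(160,342)=(160*31+342)%997=317 -> [317]
  root = 317 != target 146
Candidate C: set leaf[2] = 96 -> leaves = [44, 45, 96, 18, 66, 21]
  L0: [44, 45, 96, 18, 66, 21]
  L1: h(44,45)=(44*31+45)%997=412 h(96,18)=(96*31+18)%997=3 h(66,21)=(66*31+21)%997=73 -> [412, 3, 73]
  L2: h(412,3)=(412*31+3)%997=811 h(73,73)=(73*31+73)%997=342 -> [811, 342]
  L3: h(811,342)=(811*31+342)%997=558 -> [558]
  root = 558 != target 146
Candidate A produces the target root.

Answer: A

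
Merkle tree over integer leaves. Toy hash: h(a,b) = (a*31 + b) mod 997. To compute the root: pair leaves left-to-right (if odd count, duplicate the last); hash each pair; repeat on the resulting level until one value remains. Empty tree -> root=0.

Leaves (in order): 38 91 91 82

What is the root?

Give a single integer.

L0: [38, 91, 91, 82]
L1: h(38,91)=(38*31+91)%997=272 h(91,82)=(91*31+82)%997=909 -> [272, 909]
L2: h(272,909)=(272*31+909)%997=368 -> [368]

Answer: 368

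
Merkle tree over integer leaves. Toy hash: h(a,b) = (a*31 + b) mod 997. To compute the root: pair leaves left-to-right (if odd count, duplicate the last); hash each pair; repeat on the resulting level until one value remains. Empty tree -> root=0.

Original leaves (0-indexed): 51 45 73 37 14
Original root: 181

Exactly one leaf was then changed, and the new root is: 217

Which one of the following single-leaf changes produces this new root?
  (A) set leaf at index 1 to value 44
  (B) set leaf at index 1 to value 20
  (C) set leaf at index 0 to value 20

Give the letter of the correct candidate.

Original leaves: [51, 45, 73, 37, 14]
Target new root: 217
Try each candidate change and compute the resulting root:
Candidate A: set leaf[1] = 44 -> leaves = [51, 44, 73, 37, 14]
  L0: [51, 44, 73, 37, 14]
  L1: h(51,44)=(51*31+44)%997=628 h(73,37)=(73*31+37)%997=306 h(14,14)=(14*31+14)%997=448 -> [628, 306, 448]
  L2: h(628,306)=(628*31+306)%997=831 h(448,448)=(448*31+448)%997=378 -> [831, 378]
  L3: h(831,378)=(831*31+378)%997=217 -> [217]
  root = 217 == target 217  ** MATCH **
Candidate B: set leaf[1] = 20 -> leaves = [51, 20, 73, 37, 14]
  L0: [51, 20, 73, 37, 14]
  L1: h(51,20)=(51*31+20)%997=604 h(73,37)=(73*31+37)%997=306 h(14,14)=(14*31+14)%997=448 -> [604, 306, 448]
  L2: h(604,306)=(604*31+306)%997=87 h(448,448)=(448*31+448)%997=378 -> [87, 378]
  L3: h(87,378)=(87*31+378)%997=84 -> [84]
  root = 84 != target 217
Candidate C: set leaf[0] = 20 -> leaves = [20, 45, 73, 37, 14]
  L0: [20, 45, 73, 37, 14]
  L1: h(20,45)=(20*31+45)%997=665 h(73,37)=(73*31+37)%997=306 h(14,14)=(14*31+14)%997=448 -> [665, 306, 448]
  L2: h(665,306)=(665*31+306)%997=981 h(448,448)=(448*31+448)%997=378 -> [981, 378]
  L3: h(981,378)=(981*31+378)%997=879 -> [879]
  root = 879 != target 217
Candidate A produces the target root.

Answer: A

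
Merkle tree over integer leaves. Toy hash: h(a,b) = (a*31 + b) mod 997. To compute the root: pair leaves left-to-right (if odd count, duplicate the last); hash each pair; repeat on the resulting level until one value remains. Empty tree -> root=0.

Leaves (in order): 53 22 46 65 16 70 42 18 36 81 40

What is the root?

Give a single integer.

Answer: 117

Derivation:
L0: [53, 22, 46, 65, 16, 70, 42, 18, 36, 81, 40]
L1: h(53,22)=(53*31+22)%997=668 h(46,65)=(46*31+65)%997=494 h(16,70)=(16*31+70)%997=566 h(42,18)=(42*31+18)%997=323 h(36,81)=(36*31+81)%997=200 h(40,40)=(40*31+40)%997=283 -> [668, 494, 566, 323, 200, 283]
L2: h(668,494)=(668*31+494)%997=265 h(566,323)=(566*31+323)%997=920 h(200,283)=(200*31+283)%997=501 -> [265, 920, 501]
L3: h(265,920)=(265*31+920)%997=162 h(501,501)=(501*31+501)%997=80 -> [162, 80]
L4: h(162,80)=(162*31+80)%997=117 -> [117]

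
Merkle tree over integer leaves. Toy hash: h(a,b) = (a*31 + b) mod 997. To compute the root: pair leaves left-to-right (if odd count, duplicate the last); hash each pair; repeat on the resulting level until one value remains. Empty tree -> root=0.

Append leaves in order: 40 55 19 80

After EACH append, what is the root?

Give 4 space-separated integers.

After append 40 (leaves=[40]):
  L0: [40]
  root=40
After append 55 (leaves=[40, 55]):
  L0: [40, 55]
  L1: h(40,55)=(40*31+55)%997=298 -> [298]
  root=298
After append 19 (leaves=[40, 55, 19]):
  L0: [40, 55, 19]
  L1: h(40,55)=(40*31+55)%997=298 h(19,19)=(19*31+19)%997=608 -> [298, 608]
  L2: h(298,608)=(298*31+608)%997=873 -> [873]
  root=873
After append 80 (leaves=[40, 55, 19, 80]):
  L0: [40, 55, 19, 80]
  L1: h(40,55)=(40*31+55)%997=298 h(19,80)=(19*31+80)%997=669 -> [298, 669]
  L2: h(298,669)=(298*31+669)%997=934 -> [934]
  root=934

Answer: 40 298 873 934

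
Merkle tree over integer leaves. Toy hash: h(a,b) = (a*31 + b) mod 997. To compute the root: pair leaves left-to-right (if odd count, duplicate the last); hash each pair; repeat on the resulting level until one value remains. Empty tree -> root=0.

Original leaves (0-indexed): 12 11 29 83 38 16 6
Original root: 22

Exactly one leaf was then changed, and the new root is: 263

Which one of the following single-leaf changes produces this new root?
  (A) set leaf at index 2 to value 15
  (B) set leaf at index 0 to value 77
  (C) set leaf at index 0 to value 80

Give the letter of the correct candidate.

Original leaves: [12, 11, 29, 83, 38, 16, 6]
Target new root: 263
Try each candidate change and compute the resulting root:
Candidate A: set leaf[2] = 15 -> leaves = [12, 11, 15, 83, 38, 16, 6]
  L0: [12, 11, 15, 83, 38, 16, 6]
  L1: h(12,11)=(12*31+11)%997=383 h(15,83)=(15*31+83)%997=548 h(38,16)=(38*31+16)%997=197 h(6,6)=(6*31+6)%997=192 -> [383, 548, 197, 192]
  L2: h(383,548)=(383*31+548)%997=457 h(197,192)=(197*31+192)%997=317 -> [457, 317]
  L3: h(457,317)=(457*31+317)%997=526 -> [526]
  root = 526 != target 263
Candidate B: set leaf[0] = 77 -> leaves = [77, 11, 29, 83, 38, 16, 6]
  L0: [77, 11, 29, 83, 38, 16, 6]
  L1: h(77,11)=(77*31+11)%997=404 h(29,83)=(29*31+83)%997=982 h(38,16)=(38*31+16)%997=197 h(6,6)=(6*31+6)%997=192 -> [404, 982, 197, 192]
  L2: h(404,982)=(404*31+982)%997=545 h(197,192)=(197*31+192)%997=317 -> [545, 317]
  L3: h(545,317)=(545*31+317)%997=263 -> [263]
  root = 263 == target 263  ** MATCH **
Candidate C: set leaf[0] = 80 -> leaves = [80, 11, 29, 83, 38, 16, 6]
  L0: [80, 11, 29, 83, 38, 16, 6]
  L1: h(80,11)=(80*31+11)%997=497 h(29,83)=(29*31+83)%997=982 h(38,16)=(38*31+16)%997=197 h(6,6)=(6*31+6)%997=192 -> [497, 982, 197, 192]
  L2: h(497,982)=(497*31+982)%997=437 h(197,192)=(197*31+192)%997=317 -> [437, 317]
  L3: h(437,317)=(437*31+317)%997=903 -> [903]
  root = 903 != target 263
Candidate B produces the target root.

Answer: B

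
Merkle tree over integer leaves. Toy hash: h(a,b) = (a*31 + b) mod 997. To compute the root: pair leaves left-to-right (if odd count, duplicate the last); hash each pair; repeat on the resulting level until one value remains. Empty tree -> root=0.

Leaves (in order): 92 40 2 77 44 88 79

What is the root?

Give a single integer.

L0: [92, 40, 2, 77, 44, 88, 79]
L1: h(92,40)=(92*31+40)%997=898 h(2,77)=(2*31+77)%997=139 h(44,88)=(44*31+88)%997=455 h(79,79)=(79*31+79)%997=534 -> [898, 139, 455, 534]
L2: h(898,139)=(898*31+139)%997=61 h(455,534)=(455*31+534)%997=681 -> [61, 681]
L3: h(61,681)=(61*31+681)%997=578 -> [578]

Answer: 578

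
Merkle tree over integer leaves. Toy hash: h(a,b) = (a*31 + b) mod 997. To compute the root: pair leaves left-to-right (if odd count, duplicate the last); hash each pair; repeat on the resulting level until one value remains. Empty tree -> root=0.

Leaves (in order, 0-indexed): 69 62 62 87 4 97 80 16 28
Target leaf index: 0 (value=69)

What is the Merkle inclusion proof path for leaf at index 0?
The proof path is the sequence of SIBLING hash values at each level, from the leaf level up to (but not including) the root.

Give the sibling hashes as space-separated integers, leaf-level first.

Answer: 62 15 374 264

Derivation:
L0 (leaves): [69, 62, 62, 87, 4, 97, 80, 16, 28], target index=0
L1: h(69,62)=(69*31+62)%997=207 [pair 0] h(62,87)=(62*31+87)%997=15 [pair 1] h(4,97)=(4*31+97)%997=221 [pair 2] h(80,16)=(80*31+16)%997=502 [pair 3] h(28,28)=(28*31+28)%997=896 [pair 4] -> [207, 15, 221, 502, 896]
  Sibling for proof at L0: 62
L2: h(207,15)=(207*31+15)%997=450 [pair 0] h(221,502)=(221*31+502)%997=374 [pair 1] h(896,896)=(896*31+896)%997=756 [pair 2] -> [450, 374, 756]
  Sibling for proof at L1: 15
L3: h(450,374)=(450*31+374)%997=366 [pair 0] h(756,756)=(756*31+756)%997=264 [pair 1] -> [366, 264]
  Sibling for proof at L2: 374
L4: h(366,264)=(366*31+264)%997=643 [pair 0] -> [643]
  Sibling for proof at L3: 264
Root: 643
Proof path (sibling hashes from leaf to root): [62, 15, 374, 264]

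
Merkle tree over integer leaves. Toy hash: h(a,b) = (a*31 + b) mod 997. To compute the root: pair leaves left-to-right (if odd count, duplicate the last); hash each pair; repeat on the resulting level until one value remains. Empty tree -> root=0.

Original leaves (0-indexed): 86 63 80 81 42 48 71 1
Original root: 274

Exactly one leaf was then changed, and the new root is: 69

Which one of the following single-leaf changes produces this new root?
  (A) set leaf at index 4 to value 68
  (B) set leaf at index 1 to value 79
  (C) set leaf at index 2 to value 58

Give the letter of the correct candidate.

Answer: C

Derivation:
Original leaves: [86, 63, 80, 81, 42, 48, 71, 1]
Target new root: 69
Try each candidate change and compute the resulting root:
Candidate A: set leaf[4] = 68 -> leaves = [86, 63, 80, 81, 68, 48, 71, 1]
  L0: [86, 63, 80, 81, 68, 48, 71, 1]
  L1: h(86,63)=(86*31+63)%997=735 h(80,81)=(80*31+81)%997=567 h(68,48)=(68*31+48)%997=162 h(71,1)=(71*31+1)%997=208 -> [735, 567, 162, 208]
  L2: h(735,567)=(735*31+567)%997=421 h(162,208)=(162*31+208)%997=245 -> [421, 245]
  L3: h(421,245)=(421*31+245)%997=335 -> [335]
  root = 335 != target 69
Candidate B: set leaf[1] = 79 -> leaves = [86, 79, 80, 81, 42, 48, 71, 1]
  L0: [86, 79, 80, 81, 42, 48, 71, 1]
  L1: h(86,79)=(86*31+79)%997=751 h(80,81)=(80*31+81)%997=567 h(42,48)=(42*31+48)%997=353 h(71,1)=(71*31+1)%997=208 -> [751, 567, 353, 208]
  L2: h(751,567)=(751*31+567)%997=917 h(353,208)=(353*31+208)%997=184 -> [917, 184]
  L3: h(917,184)=(917*31+184)%997=695 -> [695]
  root = 695 != target 69
Candidate C: set leaf[2] = 58 -> leaves = [86, 63, 58, 81, 42, 48, 71, 1]
  L0: [86, 63, 58, 81, 42, 48, 71, 1]
  L1: h(86,63)=(86*31+63)%997=735 h(58,81)=(58*31+81)%997=882 h(42,48)=(42*31+48)%997=353 h(71,1)=(71*31+1)%997=208 -> [735, 882, 353, 208]
  L2: h(735,882)=(735*31+882)%997=736 h(353,208)=(353*31+208)%997=184 -> [736, 184]
  L3: h(736,184)=(736*31+184)%997=69 -> [69]
  root = 69 == target 69  ** MATCH **
Candidate C produces the target root.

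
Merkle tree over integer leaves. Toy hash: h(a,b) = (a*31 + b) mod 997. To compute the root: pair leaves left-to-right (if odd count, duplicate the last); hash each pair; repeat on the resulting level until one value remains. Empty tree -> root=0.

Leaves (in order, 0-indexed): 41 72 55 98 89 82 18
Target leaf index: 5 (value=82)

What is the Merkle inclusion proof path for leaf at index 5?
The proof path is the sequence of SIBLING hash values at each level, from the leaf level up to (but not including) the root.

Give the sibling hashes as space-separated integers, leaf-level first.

L0 (leaves): [41, 72, 55, 98, 89, 82, 18], target index=5
L1: h(41,72)=(41*31+72)%997=346 [pair 0] h(55,98)=(55*31+98)%997=806 [pair 1] h(89,82)=(89*31+82)%997=847 [pair 2] h(18,18)=(18*31+18)%997=576 [pair 3] -> [346, 806, 847, 576]
  Sibling for proof at L0: 89
L2: h(346,806)=(346*31+806)%997=565 [pair 0] h(847,576)=(847*31+576)%997=911 [pair 1] -> [565, 911]
  Sibling for proof at L1: 576
L3: h(565,911)=(565*31+911)%997=480 [pair 0] -> [480]
  Sibling for proof at L2: 565
Root: 480
Proof path (sibling hashes from leaf to root): [89, 576, 565]

Answer: 89 576 565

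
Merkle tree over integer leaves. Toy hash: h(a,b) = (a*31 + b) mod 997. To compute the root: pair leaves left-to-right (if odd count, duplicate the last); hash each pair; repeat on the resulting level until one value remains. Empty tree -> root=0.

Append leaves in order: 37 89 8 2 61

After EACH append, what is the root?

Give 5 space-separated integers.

After append 37 (leaves=[37]):
  L0: [37]
  root=37
After append 89 (leaves=[37, 89]):
  L0: [37, 89]
  L1: h(37,89)=(37*31+89)%997=239 -> [239]
  root=239
After append 8 (leaves=[37, 89, 8]):
  L0: [37, 89, 8]
  L1: h(37,89)=(37*31+89)%997=239 h(8,8)=(8*31+8)%997=256 -> [239, 256]
  L2: h(239,256)=(239*31+256)%997=686 -> [686]
  root=686
After append 2 (leaves=[37, 89, 8, 2]):
  L0: [37, 89, 8, 2]
  L1: h(37,89)=(37*31+89)%997=239 h(8,2)=(8*31+2)%997=250 -> [239, 250]
  L2: h(239,250)=(239*31+250)%997=680 -> [680]
  root=680
After append 61 (leaves=[37, 89, 8, 2, 61]):
  L0: [37, 89, 8, 2, 61]
  L1: h(37,89)=(37*31+89)%997=239 h(8,2)=(8*31+2)%997=250 h(61,61)=(61*31+61)%997=955 -> [239, 250, 955]
  L2: h(239,250)=(239*31+250)%997=680 h(955,955)=(955*31+955)%997=650 -> [680, 650]
  L3: h(680,650)=(680*31+650)%997=793 -> [793]
  root=793

Answer: 37 239 686 680 793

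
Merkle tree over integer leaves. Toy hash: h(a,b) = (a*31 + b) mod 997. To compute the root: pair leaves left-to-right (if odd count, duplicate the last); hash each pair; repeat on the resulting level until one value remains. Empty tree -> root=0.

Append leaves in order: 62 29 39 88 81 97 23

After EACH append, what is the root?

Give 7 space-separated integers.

After append 62 (leaves=[62]):
  L0: [62]
  root=62
After append 29 (leaves=[62, 29]):
  L0: [62, 29]
  L1: h(62,29)=(62*31+29)%997=954 -> [954]
  root=954
After append 39 (leaves=[62, 29, 39]):
  L0: [62, 29, 39]
  L1: h(62,29)=(62*31+29)%997=954 h(39,39)=(39*31+39)%997=251 -> [954, 251]
  L2: h(954,251)=(954*31+251)%997=912 -> [912]
  root=912
After append 88 (leaves=[62, 29, 39, 88]):
  L0: [62, 29, 39, 88]
  L1: h(62,29)=(62*31+29)%997=954 h(39,88)=(39*31+88)%997=300 -> [954, 300]
  L2: h(954,300)=(954*31+300)%997=961 -> [961]
  root=961
After append 81 (leaves=[62, 29, 39, 88, 81]):
  L0: [62, 29, 39, 88, 81]
  L1: h(62,29)=(62*31+29)%997=954 h(39,88)=(39*31+88)%997=300 h(81,81)=(81*31+81)%997=598 -> [954, 300, 598]
  L2: h(954,300)=(954*31+300)%997=961 h(598,598)=(598*31+598)%997=193 -> [961, 193]
  L3: h(961,193)=(961*31+193)%997=74 -> [74]
  root=74
After append 97 (leaves=[62, 29, 39, 88, 81, 97]):
  L0: [62, 29, 39, 88, 81, 97]
  L1: h(62,29)=(62*31+29)%997=954 h(39,88)=(39*31+88)%997=300 h(81,97)=(81*31+97)%997=614 -> [954, 300, 614]
  L2: h(954,300)=(954*31+300)%997=961 h(614,614)=(614*31+614)%997=705 -> [961, 705]
  L3: h(961,705)=(961*31+705)%997=586 -> [586]
  root=586
After append 23 (leaves=[62, 29, 39, 88, 81, 97, 23]):
  L0: [62, 29, 39, 88, 81, 97, 23]
  L1: h(62,29)=(62*31+29)%997=954 h(39,88)=(39*31+88)%997=300 h(81,97)=(81*31+97)%997=614 h(23,23)=(23*31+23)%997=736 -> [954, 300, 614, 736]
  L2: h(954,300)=(954*31+300)%997=961 h(614,736)=(614*31+736)%997=827 -> [961, 827]
  L3: h(961,827)=(961*31+827)%997=708 -> [708]
  root=708

Answer: 62 954 912 961 74 586 708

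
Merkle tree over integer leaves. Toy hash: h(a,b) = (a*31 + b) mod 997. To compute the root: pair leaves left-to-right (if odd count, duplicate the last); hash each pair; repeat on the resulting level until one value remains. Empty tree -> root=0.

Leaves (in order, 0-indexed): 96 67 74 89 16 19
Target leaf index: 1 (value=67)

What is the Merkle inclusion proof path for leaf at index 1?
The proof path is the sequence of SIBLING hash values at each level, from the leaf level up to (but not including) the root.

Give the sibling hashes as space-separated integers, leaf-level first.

Answer: 96 389 528

Derivation:
L0 (leaves): [96, 67, 74, 89, 16, 19], target index=1
L1: h(96,67)=(96*31+67)%997=52 [pair 0] h(74,89)=(74*31+89)%997=389 [pair 1] h(16,19)=(16*31+19)%997=515 [pair 2] -> [52, 389, 515]
  Sibling for proof at L0: 96
L2: h(52,389)=(52*31+389)%997=7 [pair 0] h(515,515)=(515*31+515)%997=528 [pair 1] -> [7, 528]
  Sibling for proof at L1: 389
L3: h(7,528)=(7*31+528)%997=745 [pair 0] -> [745]
  Sibling for proof at L2: 528
Root: 745
Proof path (sibling hashes from leaf to root): [96, 389, 528]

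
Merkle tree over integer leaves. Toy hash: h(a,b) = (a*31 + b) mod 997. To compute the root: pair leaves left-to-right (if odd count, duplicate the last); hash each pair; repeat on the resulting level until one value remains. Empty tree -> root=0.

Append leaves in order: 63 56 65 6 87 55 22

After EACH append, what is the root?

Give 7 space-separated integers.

After append 63 (leaves=[63]):
  L0: [63]
  root=63
After append 56 (leaves=[63, 56]):
  L0: [63, 56]
  L1: h(63,56)=(63*31+56)%997=15 -> [15]
  root=15
After append 65 (leaves=[63, 56, 65]):
  L0: [63, 56, 65]
  L1: h(63,56)=(63*31+56)%997=15 h(65,65)=(65*31+65)%997=86 -> [15, 86]
  L2: h(15,86)=(15*31+86)%997=551 -> [551]
  root=551
After append 6 (leaves=[63, 56, 65, 6]):
  L0: [63, 56, 65, 6]
  L1: h(63,56)=(63*31+56)%997=15 h(65,6)=(65*31+6)%997=27 -> [15, 27]
  L2: h(15,27)=(15*31+27)%997=492 -> [492]
  root=492
After append 87 (leaves=[63, 56, 65, 6, 87]):
  L0: [63, 56, 65, 6, 87]
  L1: h(63,56)=(63*31+56)%997=15 h(65,6)=(65*31+6)%997=27 h(87,87)=(87*31+87)%997=790 -> [15, 27, 790]
  L2: h(15,27)=(15*31+27)%997=492 h(790,790)=(790*31+790)%997=355 -> [492, 355]
  L3: h(492,355)=(492*31+355)%997=652 -> [652]
  root=652
After append 55 (leaves=[63, 56, 65, 6, 87, 55]):
  L0: [63, 56, 65, 6, 87, 55]
  L1: h(63,56)=(63*31+56)%997=15 h(65,6)=(65*31+6)%997=27 h(87,55)=(87*31+55)%997=758 -> [15, 27, 758]
  L2: h(15,27)=(15*31+27)%997=492 h(758,758)=(758*31+758)%997=328 -> [492, 328]
  L3: h(492,328)=(492*31+328)%997=625 -> [625]
  root=625
After append 22 (leaves=[63, 56, 65, 6, 87, 55, 22]):
  L0: [63, 56, 65, 6, 87, 55, 22]
  L1: h(63,56)=(63*31+56)%997=15 h(65,6)=(65*31+6)%997=27 h(87,55)=(87*31+55)%997=758 h(22,22)=(22*31+22)%997=704 -> [15, 27, 758, 704]
  L2: h(15,27)=(15*31+27)%997=492 h(758,704)=(758*31+704)%997=274 -> [492, 274]
  L3: h(492,274)=(492*31+274)%997=571 -> [571]
  root=571

Answer: 63 15 551 492 652 625 571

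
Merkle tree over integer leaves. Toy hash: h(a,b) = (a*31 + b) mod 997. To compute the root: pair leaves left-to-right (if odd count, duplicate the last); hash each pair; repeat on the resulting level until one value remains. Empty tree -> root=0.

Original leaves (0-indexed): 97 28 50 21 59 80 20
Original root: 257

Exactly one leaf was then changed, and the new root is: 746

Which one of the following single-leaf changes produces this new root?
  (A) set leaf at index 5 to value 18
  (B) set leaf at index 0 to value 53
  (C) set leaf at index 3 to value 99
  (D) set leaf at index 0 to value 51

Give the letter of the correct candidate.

Answer: D

Derivation:
Original leaves: [97, 28, 50, 21, 59, 80, 20]
Target new root: 746
Try each candidate change and compute the resulting root:
Candidate A: set leaf[5] = 18 -> leaves = [97, 28, 50, 21, 59, 18, 20]
  L0: [97, 28, 50, 21, 59, 18, 20]
  L1: h(97,28)=(97*31+28)%997=44 h(50,21)=(50*31+21)%997=574 h(59,18)=(59*31+18)%997=850 h(20,20)=(20*31+20)%997=640 -> [44, 574, 850, 640]
  L2: h(44,574)=(44*31+574)%997=941 h(850,640)=(850*31+640)%997=71 -> [941, 71]
  L3: h(941,71)=(941*31+71)%997=329 -> [329]
  root = 329 != target 746
Candidate B: set leaf[0] = 53 -> leaves = [53, 28, 50, 21, 59, 80, 20]
  L0: [53, 28, 50, 21, 59, 80, 20]
  L1: h(53,28)=(53*31+28)%997=674 h(50,21)=(50*31+21)%997=574 h(59,80)=(59*31+80)%997=912 h(20,20)=(20*31+20)%997=640 -> [674, 574, 912, 640]
  L2: h(674,574)=(674*31+574)%997=531 h(912,640)=(912*31+640)%997=996 -> [531, 996]
  L3: h(531,996)=(531*31+996)%997=508 -> [508]
  root = 508 != target 746
Candidate C: set leaf[3] = 99 -> leaves = [97, 28, 50, 99, 59, 80, 20]
  L0: [97, 28, 50, 99, 59, 80, 20]
  L1: h(97,28)=(97*31+28)%997=44 h(50,99)=(50*31+99)%997=652 h(59,80)=(59*31+80)%997=912 h(20,20)=(20*31+20)%997=640 -> [44, 652, 912, 640]
  L2: h(44,652)=(44*31+652)%997=22 h(912,640)=(912*31+640)%997=996 -> [22, 996]
  L3: h(22,996)=(22*31+996)%997=681 -> [681]
  root = 681 != target 746
Candidate D: set leaf[0] = 51 -> leaves = [51, 28, 50, 21, 59, 80, 20]
  L0: [51, 28, 50, 21, 59, 80, 20]
  L1: h(51,28)=(51*31+28)%997=612 h(50,21)=(50*31+21)%997=574 h(59,80)=(59*31+80)%997=912 h(20,20)=(20*31+20)%997=640 -> [612, 574, 912, 640]
  L2: h(612,574)=(612*31+574)%997=603 h(912,640)=(912*31+640)%997=996 -> [603, 996]
  L3: h(603,996)=(603*31+996)%997=746 -> [746]
  root = 746 == target 746  ** MATCH **
Candidate D produces the target root.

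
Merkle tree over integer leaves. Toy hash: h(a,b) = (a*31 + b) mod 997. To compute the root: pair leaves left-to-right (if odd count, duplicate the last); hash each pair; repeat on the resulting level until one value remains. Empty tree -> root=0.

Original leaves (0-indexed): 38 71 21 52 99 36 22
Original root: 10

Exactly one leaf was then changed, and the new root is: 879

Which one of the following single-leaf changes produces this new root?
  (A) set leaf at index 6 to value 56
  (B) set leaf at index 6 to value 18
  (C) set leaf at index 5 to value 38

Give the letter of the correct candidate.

Answer: B

Derivation:
Original leaves: [38, 71, 21, 52, 99, 36, 22]
Target new root: 879
Try each candidate change and compute the resulting root:
Candidate A: set leaf[6] = 56 -> leaves = [38, 71, 21, 52, 99, 36, 56]
  L0: [38, 71, 21, 52, 99, 36, 56]
  L1: h(38,71)=(38*31+71)%997=252 h(21,52)=(21*31+52)%997=703 h(99,36)=(99*31+36)%997=114 h(56,56)=(56*31+56)%997=795 -> [252, 703, 114, 795]
  L2: h(252,703)=(252*31+703)%997=539 h(114,795)=(114*31+795)%997=341 -> [539, 341]
  L3: h(539,341)=(539*31+341)%997=101 -> [101]
  root = 101 != target 879
Candidate B: set leaf[6] = 18 -> leaves = [38, 71, 21, 52, 99, 36, 18]
  L0: [38, 71, 21, 52, 99, 36, 18]
  L1: h(38,71)=(38*31+71)%997=252 h(21,52)=(21*31+52)%997=703 h(99,36)=(99*31+36)%997=114 h(18,18)=(18*31+18)%997=576 -> [252, 703, 114, 576]
  L2: h(252,703)=(252*31+703)%997=539 h(114,576)=(114*31+576)%997=122 -> [539, 122]
  L3: h(539,122)=(539*31+122)%997=879 -> [879]
  root = 879 == target 879  ** MATCH **
Candidate C: set leaf[5] = 38 -> leaves = [38, 71, 21, 52, 99, 38, 22]
  L0: [38, 71, 21, 52, 99, 38, 22]
  L1: h(38,71)=(38*31+71)%997=252 h(21,52)=(21*31+52)%997=703 h(99,38)=(99*31+38)%997=116 h(22,22)=(22*31+22)%997=704 -> [252, 703, 116, 704]
  L2: h(252,703)=(252*31+703)%997=539 h(116,704)=(116*31+704)%997=312 -> [539, 312]
  L3: h(539,312)=(539*31+312)%997=72 -> [72]
  root = 72 != target 879
Candidate B produces the target root.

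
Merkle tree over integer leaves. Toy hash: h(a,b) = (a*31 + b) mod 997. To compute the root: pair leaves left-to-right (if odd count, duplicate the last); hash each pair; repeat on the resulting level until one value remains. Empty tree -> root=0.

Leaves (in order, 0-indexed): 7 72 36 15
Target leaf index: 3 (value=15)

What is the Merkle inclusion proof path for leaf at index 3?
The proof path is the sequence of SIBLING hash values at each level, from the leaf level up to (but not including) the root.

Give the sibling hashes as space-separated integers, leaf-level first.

Answer: 36 289

Derivation:
L0 (leaves): [7, 72, 36, 15], target index=3
L1: h(7,72)=(7*31+72)%997=289 [pair 0] h(36,15)=(36*31+15)%997=134 [pair 1] -> [289, 134]
  Sibling for proof at L0: 36
L2: h(289,134)=(289*31+134)%997=120 [pair 0] -> [120]
  Sibling for proof at L1: 289
Root: 120
Proof path (sibling hashes from leaf to root): [36, 289]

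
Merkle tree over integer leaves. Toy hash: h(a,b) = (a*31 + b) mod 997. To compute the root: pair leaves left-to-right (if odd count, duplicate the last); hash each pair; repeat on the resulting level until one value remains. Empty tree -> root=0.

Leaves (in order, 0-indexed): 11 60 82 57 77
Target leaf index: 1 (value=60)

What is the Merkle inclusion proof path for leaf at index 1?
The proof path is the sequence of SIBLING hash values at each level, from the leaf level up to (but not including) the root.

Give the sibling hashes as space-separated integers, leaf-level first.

Answer: 11 605 85

Derivation:
L0 (leaves): [11, 60, 82, 57, 77], target index=1
L1: h(11,60)=(11*31+60)%997=401 [pair 0] h(82,57)=(82*31+57)%997=605 [pair 1] h(77,77)=(77*31+77)%997=470 [pair 2] -> [401, 605, 470]
  Sibling for proof at L0: 11
L2: h(401,605)=(401*31+605)%997=75 [pair 0] h(470,470)=(470*31+470)%997=85 [pair 1] -> [75, 85]
  Sibling for proof at L1: 605
L3: h(75,85)=(75*31+85)%997=416 [pair 0] -> [416]
  Sibling for proof at L2: 85
Root: 416
Proof path (sibling hashes from leaf to root): [11, 605, 85]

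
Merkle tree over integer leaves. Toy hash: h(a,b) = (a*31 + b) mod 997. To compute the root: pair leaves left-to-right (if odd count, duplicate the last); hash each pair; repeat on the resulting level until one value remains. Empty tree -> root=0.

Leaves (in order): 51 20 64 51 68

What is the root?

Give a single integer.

L0: [51, 20, 64, 51, 68]
L1: h(51,20)=(51*31+20)%997=604 h(64,51)=(64*31+51)%997=41 h(68,68)=(68*31+68)%997=182 -> [604, 41, 182]
L2: h(604,41)=(604*31+41)%997=819 h(182,182)=(182*31+182)%997=839 -> [819, 839]
L3: h(819,839)=(819*31+839)%997=306 -> [306]

Answer: 306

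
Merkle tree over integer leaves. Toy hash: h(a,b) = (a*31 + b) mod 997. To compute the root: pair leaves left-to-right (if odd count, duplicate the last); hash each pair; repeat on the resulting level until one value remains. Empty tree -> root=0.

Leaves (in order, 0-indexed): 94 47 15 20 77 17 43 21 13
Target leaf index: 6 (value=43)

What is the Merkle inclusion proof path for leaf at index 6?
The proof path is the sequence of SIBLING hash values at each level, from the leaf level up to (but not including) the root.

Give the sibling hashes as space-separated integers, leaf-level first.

Answer: 21 410 552 265

Derivation:
L0 (leaves): [94, 47, 15, 20, 77, 17, 43, 21, 13], target index=6
L1: h(94,47)=(94*31+47)%997=967 [pair 0] h(15,20)=(15*31+20)%997=485 [pair 1] h(77,17)=(77*31+17)%997=410 [pair 2] h(43,21)=(43*31+21)%997=357 [pair 3] h(13,13)=(13*31+13)%997=416 [pair 4] -> [967, 485, 410, 357, 416]
  Sibling for proof at L0: 21
L2: h(967,485)=(967*31+485)%997=552 [pair 0] h(410,357)=(410*31+357)%997=106 [pair 1] h(416,416)=(416*31+416)%997=351 [pair 2] -> [552, 106, 351]
  Sibling for proof at L1: 410
L3: h(552,106)=(552*31+106)%997=269 [pair 0] h(351,351)=(351*31+351)%997=265 [pair 1] -> [269, 265]
  Sibling for proof at L2: 552
L4: h(269,265)=(269*31+265)%997=628 [pair 0] -> [628]
  Sibling for proof at L3: 265
Root: 628
Proof path (sibling hashes from leaf to root): [21, 410, 552, 265]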